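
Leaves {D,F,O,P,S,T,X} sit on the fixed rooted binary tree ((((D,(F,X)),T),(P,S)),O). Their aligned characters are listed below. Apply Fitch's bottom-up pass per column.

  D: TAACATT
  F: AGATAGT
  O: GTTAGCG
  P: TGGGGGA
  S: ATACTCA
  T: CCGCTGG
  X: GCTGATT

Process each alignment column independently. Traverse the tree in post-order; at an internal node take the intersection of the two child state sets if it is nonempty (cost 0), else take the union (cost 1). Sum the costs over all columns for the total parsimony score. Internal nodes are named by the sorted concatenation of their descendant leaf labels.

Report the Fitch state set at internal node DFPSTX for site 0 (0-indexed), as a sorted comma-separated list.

FX@0: {A} ∪ {G} = {A,G} (union, +1)
DFX@0: {T} ∪ {A,G} = {A,G,T} (union, +1)
DFTX@0: {A,G,T} ∪ {C} = {A,C,G,T} (union, +1)
PS@0: {T} ∪ {A} = {A,T} (union, +1)
DFPSTX@0: {A,C,G,T} ∩ {A,T} = {A,T} (intersection, +0)
DFOPSTX@0: {A,T} ∪ {G} = {A,G,T} (union, +1)
FX@1: {G} ∪ {C} = {C,G} (union, +1)
DFX@1: {A} ∪ {C,G} = {A,C,G} (union, +1)
DFTX@1: {A,C,G} ∩ {C} = {C} (intersection, +0)
PS@1: {G} ∪ {T} = {G,T} (union, +1)
DFPSTX@1: {C} ∪ {G,T} = {C,G,T} (union, +1)
DFOPSTX@1: {C,G,T} ∩ {T} = {T} (intersection, +0)
FX@2: {A} ∪ {T} = {A,T} (union, +1)
DFX@2: {A} ∩ {A,T} = {A} (intersection, +0)
DFTX@2: {A} ∪ {G} = {A,G} (union, +1)
PS@2: {G} ∪ {A} = {A,G} (union, +1)
DFPSTX@2: {A,G} ∩ {A,G} = {A,G} (intersection, +0)
DFOPSTX@2: {A,G} ∪ {T} = {A,G,T} (union, +1)
FX@3: {T} ∪ {G} = {G,T} (union, +1)
DFX@3: {C} ∪ {G,T} = {C,G,T} (union, +1)
DFTX@3: {C,G,T} ∩ {C} = {C} (intersection, +0)
PS@3: {G} ∪ {C} = {C,G} (union, +1)
DFPSTX@3: {C} ∩ {C,G} = {C} (intersection, +0)
DFOPSTX@3: {C} ∪ {A} = {A,C} (union, +1)
FX@4: {A} ∩ {A} = {A} (intersection, +0)
DFX@4: {A} ∩ {A} = {A} (intersection, +0)
DFTX@4: {A} ∪ {T} = {A,T} (union, +1)
PS@4: {G} ∪ {T} = {G,T} (union, +1)
DFPSTX@4: {A,T} ∩ {G,T} = {T} (intersection, +0)
DFOPSTX@4: {T} ∪ {G} = {G,T} (union, +1)
FX@5: {G} ∪ {T} = {G,T} (union, +1)
DFX@5: {T} ∩ {G,T} = {T} (intersection, +0)
DFTX@5: {T} ∪ {G} = {G,T} (union, +1)
PS@5: {G} ∪ {C} = {C,G} (union, +1)
DFPSTX@5: {G,T} ∩ {C,G} = {G} (intersection, +0)
DFOPSTX@5: {G} ∪ {C} = {C,G} (union, +1)
FX@6: {T} ∩ {T} = {T} (intersection, +0)
DFX@6: {T} ∩ {T} = {T} (intersection, +0)
DFTX@6: {T} ∪ {G} = {G,T} (union, +1)
PS@6: {A} ∩ {A} = {A} (intersection, +0)
DFPSTX@6: {G,T} ∪ {A} = {A,G,T} (union, +1)
DFOPSTX@6: {A,G,T} ∩ {G} = {G} (intersection, +0)
per-site changes: [5, 4, 4, 4, 3, 4, 2]; total = 26

A,T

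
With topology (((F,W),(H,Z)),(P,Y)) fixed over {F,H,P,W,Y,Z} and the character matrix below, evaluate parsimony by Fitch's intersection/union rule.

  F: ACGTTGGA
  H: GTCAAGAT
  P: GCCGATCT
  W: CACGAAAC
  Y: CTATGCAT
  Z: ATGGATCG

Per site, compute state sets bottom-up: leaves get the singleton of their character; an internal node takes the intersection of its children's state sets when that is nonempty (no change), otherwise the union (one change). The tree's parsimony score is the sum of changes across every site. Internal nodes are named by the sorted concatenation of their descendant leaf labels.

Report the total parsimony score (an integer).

[col 0] FW: children F:{A}, W:{C} ∪→ {A,C}; cost 1
[col 0] HZ: children H:{G}, Z:{A} ∪→ {A,G}; cost 1
[col 0] FHWZ: children FW:{A,C}, HZ:{A,G} ∩→ {A}; cost 0
[col 0] PY: children P:{G}, Y:{C} ∪→ {C,G}; cost 1
[col 0] FHPWYZ: children FHWZ:{A}, PY:{C,G} ∪→ {A,C,G}; cost 1
[col 1] FW: children F:{C}, W:{A} ∪→ {A,C}; cost 1
[col 1] HZ: children H:{T}, Z:{T} ∩→ {T}; cost 0
[col 1] FHWZ: children FW:{A,C}, HZ:{T} ∪→ {A,C,T}; cost 1
[col 1] PY: children P:{C}, Y:{T} ∪→ {C,T}; cost 1
[col 1] FHPWYZ: children FHWZ:{A,C,T}, PY:{C,T} ∩→ {C,T}; cost 0
[col 2] FW: children F:{G}, W:{C} ∪→ {C,G}; cost 1
[col 2] HZ: children H:{C}, Z:{G} ∪→ {C,G}; cost 1
[col 2] FHWZ: children FW:{C,G}, HZ:{C,G} ∩→ {C,G}; cost 0
[col 2] PY: children P:{C}, Y:{A} ∪→ {A,C}; cost 1
[col 2] FHPWYZ: children FHWZ:{C,G}, PY:{A,C} ∩→ {C}; cost 0
[col 3] FW: children F:{T}, W:{G} ∪→ {G,T}; cost 1
[col 3] HZ: children H:{A}, Z:{G} ∪→ {A,G}; cost 1
[col 3] FHWZ: children FW:{G,T}, HZ:{A,G} ∩→ {G}; cost 0
[col 3] PY: children P:{G}, Y:{T} ∪→ {G,T}; cost 1
[col 3] FHPWYZ: children FHWZ:{G}, PY:{G,T} ∩→ {G}; cost 0
[col 4] FW: children F:{T}, W:{A} ∪→ {A,T}; cost 1
[col 4] HZ: children H:{A}, Z:{A} ∩→ {A}; cost 0
[col 4] FHWZ: children FW:{A,T}, HZ:{A} ∩→ {A}; cost 0
[col 4] PY: children P:{A}, Y:{G} ∪→ {A,G}; cost 1
[col 4] FHPWYZ: children FHWZ:{A}, PY:{A,G} ∩→ {A}; cost 0
[col 5] FW: children F:{G}, W:{A} ∪→ {A,G}; cost 1
[col 5] HZ: children H:{G}, Z:{T} ∪→ {G,T}; cost 1
[col 5] FHWZ: children FW:{A,G}, HZ:{G,T} ∩→ {G}; cost 0
[col 5] PY: children P:{T}, Y:{C} ∪→ {C,T}; cost 1
[col 5] FHPWYZ: children FHWZ:{G}, PY:{C,T} ∪→ {C,G,T}; cost 1
[col 6] FW: children F:{G}, W:{A} ∪→ {A,G}; cost 1
[col 6] HZ: children H:{A}, Z:{C} ∪→ {A,C}; cost 1
[col 6] FHWZ: children FW:{A,G}, HZ:{A,C} ∩→ {A}; cost 0
[col 6] PY: children P:{C}, Y:{A} ∪→ {A,C}; cost 1
[col 6] FHPWYZ: children FHWZ:{A}, PY:{A,C} ∩→ {A}; cost 0
[col 7] FW: children F:{A}, W:{C} ∪→ {A,C}; cost 1
[col 7] HZ: children H:{T}, Z:{G} ∪→ {G,T}; cost 1
[col 7] FHWZ: children FW:{A,C}, HZ:{G,T} ∪→ {A,C,G,T}; cost 1
[col 7] PY: children P:{T}, Y:{T} ∩→ {T}; cost 0
[col 7] FHPWYZ: children FHWZ:{A,C,G,T}, PY:{T} ∩→ {T}; cost 0
per-site changes: [4, 3, 3, 3, 2, 4, 3, 3]; total = 25

25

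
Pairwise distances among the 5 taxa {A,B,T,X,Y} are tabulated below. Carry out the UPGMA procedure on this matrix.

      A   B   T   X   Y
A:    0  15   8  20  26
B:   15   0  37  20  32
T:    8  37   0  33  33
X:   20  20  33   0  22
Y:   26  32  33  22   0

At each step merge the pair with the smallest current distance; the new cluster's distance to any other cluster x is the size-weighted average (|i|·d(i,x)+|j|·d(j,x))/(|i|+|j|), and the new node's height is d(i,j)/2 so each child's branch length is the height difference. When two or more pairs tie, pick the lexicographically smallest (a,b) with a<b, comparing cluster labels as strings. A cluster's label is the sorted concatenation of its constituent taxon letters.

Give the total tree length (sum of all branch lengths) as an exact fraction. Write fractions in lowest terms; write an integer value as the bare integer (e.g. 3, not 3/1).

443/8

step 1: merge (A,T) at d=8; branch lengths A→4, T→4; new cluster AT
  updated: d(AT,B)=26, d(AT,X)=53/2, d(AT,Y)=59/2
step 2: merge (B,X) at d=20; branch lengths B→10, X→10; new cluster BX
  updated: d(AT,BX)=105/4, d(BX,Y)=27
step 3: merge (AT,BX) at d=105/4; branch lengths AT→73/8, BX→25/8; new cluster ABTX
  updated: d(ABTX,Y)=113/4
step 4: merge (ABTX,Y) at d=113/4; branch lengths ABTX→1, Y→113/8; new cluster ABTXY
final tree: (((A:4,T:4):73/8,(B:10,X:10):25/8):1,Y:113/8)
total length: 443/8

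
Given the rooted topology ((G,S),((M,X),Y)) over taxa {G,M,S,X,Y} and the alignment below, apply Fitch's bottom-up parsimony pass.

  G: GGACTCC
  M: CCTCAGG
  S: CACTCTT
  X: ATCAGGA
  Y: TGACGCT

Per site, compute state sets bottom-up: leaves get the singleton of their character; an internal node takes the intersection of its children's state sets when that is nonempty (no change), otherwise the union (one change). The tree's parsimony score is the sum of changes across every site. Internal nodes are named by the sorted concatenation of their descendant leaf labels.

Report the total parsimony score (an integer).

GS@0: {G} ∪ {C} = {C,G} (union, +1)
MX@0: {C} ∪ {A} = {A,C} (union, +1)
MXY@0: {A,C} ∪ {T} = {A,C,T} (union, +1)
GMSXY@0: {C,G} ∩ {A,C,T} = {C} (intersection, +0)
GS@1: {G} ∪ {A} = {A,G} (union, +1)
MX@1: {C} ∪ {T} = {C,T} (union, +1)
MXY@1: {C,T} ∪ {G} = {C,G,T} (union, +1)
GMSXY@1: {A,G} ∩ {C,G,T} = {G} (intersection, +0)
GS@2: {A} ∪ {C} = {A,C} (union, +1)
MX@2: {T} ∪ {C} = {C,T} (union, +1)
MXY@2: {C,T} ∪ {A} = {A,C,T} (union, +1)
GMSXY@2: {A,C} ∩ {A,C,T} = {A,C} (intersection, +0)
GS@3: {C} ∪ {T} = {C,T} (union, +1)
MX@3: {C} ∪ {A} = {A,C} (union, +1)
MXY@3: {A,C} ∩ {C} = {C} (intersection, +0)
GMSXY@3: {C,T} ∩ {C} = {C} (intersection, +0)
GS@4: {T} ∪ {C} = {C,T} (union, +1)
MX@4: {A} ∪ {G} = {A,G} (union, +1)
MXY@4: {A,G} ∩ {G} = {G} (intersection, +0)
GMSXY@4: {C,T} ∪ {G} = {C,G,T} (union, +1)
GS@5: {C} ∪ {T} = {C,T} (union, +1)
MX@5: {G} ∩ {G} = {G} (intersection, +0)
MXY@5: {G} ∪ {C} = {C,G} (union, +1)
GMSXY@5: {C,T} ∩ {C,G} = {C} (intersection, +0)
GS@6: {C} ∪ {T} = {C,T} (union, +1)
MX@6: {G} ∪ {A} = {A,G} (union, +1)
MXY@6: {A,G} ∪ {T} = {A,G,T} (union, +1)
GMSXY@6: {C,T} ∩ {A,G,T} = {T} (intersection, +0)
per-site changes: [3, 3, 3, 2, 3, 2, 3]; total = 19

19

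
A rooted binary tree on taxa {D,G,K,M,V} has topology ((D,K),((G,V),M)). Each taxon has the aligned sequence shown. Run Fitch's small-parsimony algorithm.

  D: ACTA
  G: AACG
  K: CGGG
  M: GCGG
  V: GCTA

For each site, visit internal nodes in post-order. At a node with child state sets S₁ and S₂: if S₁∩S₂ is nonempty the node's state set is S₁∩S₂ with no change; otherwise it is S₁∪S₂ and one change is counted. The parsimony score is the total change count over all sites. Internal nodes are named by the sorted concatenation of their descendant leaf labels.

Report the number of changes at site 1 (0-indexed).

DK@0: {A} ∪ {C} = {A,C} (union, +1)
GV@0: {A} ∪ {G} = {A,G} (union, +1)
GMV@0: {A,G} ∩ {G} = {G} (intersection, +0)
DGKMV@0: {A,C} ∪ {G} = {A,C,G} (union, +1)
DK@1: {C} ∪ {G} = {C,G} (union, +1)
GV@1: {A} ∪ {C} = {A,C} (union, +1)
GMV@1: {A,C} ∩ {C} = {C} (intersection, +0)
DGKMV@1: {C,G} ∩ {C} = {C} (intersection, +0)
DK@2: {T} ∪ {G} = {G,T} (union, +1)
GV@2: {C} ∪ {T} = {C,T} (union, +1)
GMV@2: {C,T} ∪ {G} = {C,G,T} (union, +1)
DGKMV@2: {G,T} ∩ {C,G,T} = {G,T} (intersection, +0)
DK@3: {A} ∪ {G} = {A,G} (union, +1)
GV@3: {G} ∪ {A} = {A,G} (union, +1)
GMV@3: {A,G} ∩ {G} = {G} (intersection, +0)
DGKMV@3: {A,G} ∩ {G} = {G} (intersection, +0)
per-site changes: [3, 2, 3, 2]; total = 10

2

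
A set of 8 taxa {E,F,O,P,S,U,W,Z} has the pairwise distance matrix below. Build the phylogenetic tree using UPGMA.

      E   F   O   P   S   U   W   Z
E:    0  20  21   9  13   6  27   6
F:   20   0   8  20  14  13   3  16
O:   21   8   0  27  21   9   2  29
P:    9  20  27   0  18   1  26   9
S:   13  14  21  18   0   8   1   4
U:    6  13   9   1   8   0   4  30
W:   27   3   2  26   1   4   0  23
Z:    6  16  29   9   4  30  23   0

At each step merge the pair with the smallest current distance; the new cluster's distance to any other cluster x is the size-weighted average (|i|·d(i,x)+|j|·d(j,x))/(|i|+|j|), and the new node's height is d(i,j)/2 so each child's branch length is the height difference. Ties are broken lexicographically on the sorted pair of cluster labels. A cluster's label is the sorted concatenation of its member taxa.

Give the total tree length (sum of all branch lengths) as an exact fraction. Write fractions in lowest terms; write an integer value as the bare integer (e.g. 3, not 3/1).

1. join P+U (d=1) ⇒ PU; edges |P|=1/2, |U|=1/2
  updated: d(E,PU)=15/2, d(F,PU)=33/2, d(O,PU)=18, d(PU,S)=13, d(PU,W)=15, d(PU,Z)=39/2
2. join S+W (d=1) ⇒ SW; edges |S|=1/2, |W|=1/2
  updated: d(E,SW)=20, d(F,SW)=17/2, d(O,SW)=23/2, d(PU,SW)=14, d(SW,Z)=27/2
3. join E+Z (d=6) ⇒ EZ; edges |E|=3, |Z|=3
  updated: d(EZ,F)=18, d(EZ,O)=25, d(EZ,PU)=27/2, d(EZ,SW)=67/4
4. join F+O (d=8) ⇒ FO; edges |F|=4, |O|=4
  updated: d(EZ,FO)=43/2, d(FO,PU)=69/4, d(FO,SW)=10
5. join FO+SW (d=10) ⇒ FOSW; edges |FO|=1, |SW|=9/2
  updated: d(EZ,FOSW)=153/8, d(FOSW,PU)=125/8
6. join EZ+PU (d=27/2) ⇒ EPUZ; edges |EZ|=15/4, |PU|=25/4
  updated: d(EPUZ,FOSW)=139/8
7. join EPUZ+FOSW (d=139/8) ⇒ EFOPSUWZ; edges |EPUZ|=31/16, |FOSW|=59/16
final tree: (((E:3,Z:3):15/4,(P:1/2,U:1/2):25/4):31/16,((F:4,O:4):1,(S:1/2,W:1/2):9/2):59/16)
total length: 297/8

297/8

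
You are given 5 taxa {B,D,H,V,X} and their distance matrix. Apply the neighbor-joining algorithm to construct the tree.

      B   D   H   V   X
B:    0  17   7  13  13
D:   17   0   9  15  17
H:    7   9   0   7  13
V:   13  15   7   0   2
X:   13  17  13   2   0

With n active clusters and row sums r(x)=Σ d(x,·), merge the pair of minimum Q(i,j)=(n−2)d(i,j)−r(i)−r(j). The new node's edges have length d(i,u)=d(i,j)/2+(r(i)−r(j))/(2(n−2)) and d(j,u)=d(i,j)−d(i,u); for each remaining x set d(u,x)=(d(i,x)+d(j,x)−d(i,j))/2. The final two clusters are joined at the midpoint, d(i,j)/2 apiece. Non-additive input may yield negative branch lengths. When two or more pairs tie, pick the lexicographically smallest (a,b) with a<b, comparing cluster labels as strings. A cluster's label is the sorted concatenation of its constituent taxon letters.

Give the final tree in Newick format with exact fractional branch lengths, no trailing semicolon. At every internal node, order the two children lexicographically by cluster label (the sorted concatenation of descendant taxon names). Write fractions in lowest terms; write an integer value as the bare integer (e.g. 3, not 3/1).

(((B:6,(V:-1/3,X:7/3):6):3/2,D:17/2):1/4,H:1/4)

step 1: merge (V,X) at d=2, Q=-76; branch lengths V→-1/3, X→7/3; new cluster VX
  updated: d(B,VX)=12, d(D,VX)=15, d(H,VX)=9
step 2: merge (B,VX) at d=12, Q=-48; branch lengths B→6, VX→6; new cluster BVX
  updated: d(BVX,D)=10, d(BVX,H)=2
step 3: merge (BVX,D) at d=10, Q=-21; branch lengths BVX→3/2, D→17/2; new cluster BDVX
  updated: d(BDVX,H)=1/2
step 4: merge (BDVX,H) at d=1/2; branch lengths BDVX→1/4, H→1/4; new cluster BDHVX
final tree: (((B:6,(V:-1/3,X:7/3):6):3/2,D:17/2):1/4,H:1/4)
total length: 49/2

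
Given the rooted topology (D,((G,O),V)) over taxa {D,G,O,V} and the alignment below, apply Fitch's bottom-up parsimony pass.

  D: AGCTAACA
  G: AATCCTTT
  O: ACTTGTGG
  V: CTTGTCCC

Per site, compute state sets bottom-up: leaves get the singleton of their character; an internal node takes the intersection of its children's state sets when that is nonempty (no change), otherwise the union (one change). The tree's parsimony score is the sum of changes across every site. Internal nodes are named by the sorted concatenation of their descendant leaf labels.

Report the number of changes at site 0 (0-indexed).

1

site 0, node GO: G={A} ∩ O={A} → {A} (+0)
site 0, node GOV: GO={A} ∪ V={C} → {A,C} (+1)
site 0, node DGOV: D={A} ∩ GOV={A,C} → {A} (+0)
site 1, node GO: G={A} ∪ O={C} → {A,C} (+1)
site 1, node GOV: GO={A,C} ∪ V={T} → {A,C,T} (+1)
site 1, node DGOV: D={G} ∪ GOV={A,C,T} → {A,C,G,T} (+1)
site 2, node GO: G={T} ∩ O={T} → {T} (+0)
site 2, node GOV: GO={T} ∩ V={T} → {T} (+0)
site 2, node DGOV: D={C} ∪ GOV={T} → {C,T} (+1)
site 3, node GO: G={C} ∪ O={T} → {C,T} (+1)
site 3, node GOV: GO={C,T} ∪ V={G} → {C,G,T} (+1)
site 3, node DGOV: D={T} ∩ GOV={C,G,T} → {T} (+0)
site 4, node GO: G={C} ∪ O={G} → {C,G} (+1)
site 4, node GOV: GO={C,G} ∪ V={T} → {C,G,T} (+1)
site 4, node DGOV: D={A} ∪ GOV={C,G,T} → {A,C,G,T} (+1)
site 5, node GO: G={T} ∩ O={T} → {T} (+0)
site 5, node GOV: GO={T} ∪ V={C} → {C,T} (+1)
site 5, node DGOV: D={A} ∪ GOV={C,T} → {A,C,T} (+1)
site 6, node GO: G={T} ∪ O={G} → {G,T} (+1)
site 6, node GOV: GO={G,T} ∪ V={C} → {C,G,T} (+1)
site 6, node DGOV: D={C} ∩ GOV={C,G,T} → {C} (+0)
site 7, node GO: G={T} ∪ O={G} → {G,T} (+1)
site 7, node GOV: GO={G,T} ∪ V={C} → {C,G,T} (+1)
site 7, node DGOV: D={A} ∪ GOV={C,G,T} → {A,C,G,T} (+1)
per-site changes: [1, 3, 1, 2, 3, 2, 2, 3]; total = 17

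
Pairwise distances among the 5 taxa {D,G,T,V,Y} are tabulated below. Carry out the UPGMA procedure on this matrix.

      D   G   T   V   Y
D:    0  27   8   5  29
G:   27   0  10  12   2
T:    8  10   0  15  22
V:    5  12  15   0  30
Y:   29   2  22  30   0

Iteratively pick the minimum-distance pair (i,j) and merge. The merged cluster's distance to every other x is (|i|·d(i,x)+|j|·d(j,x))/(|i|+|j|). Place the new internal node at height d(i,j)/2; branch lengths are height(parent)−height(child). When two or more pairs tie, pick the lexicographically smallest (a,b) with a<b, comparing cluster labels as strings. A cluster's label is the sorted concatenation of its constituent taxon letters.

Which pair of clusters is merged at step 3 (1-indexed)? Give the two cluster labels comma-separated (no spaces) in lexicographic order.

1. join G+Y (d=2) ⇒ GY; edges |G|=1, |Y|=1
  updated: d(D,GY)=28, d(GY,T)=16, d(GY,V)=21
2. join D+V (d=5) ⇒ DV; edges |D|=5/2, |V|=5/2
  updated: d(DV,GY)=49/2, d(DV,T)=23/2
3. join DV+T (d=23/2) ⇒ DTV; edges |DV|=13/4, |T|=23/4
  updated: d(DTV,GY)=65/3
4. join DTV+GY (d=65/3) ⇒ DGTVY; edges |DTV|=61/12, |GY|=59/6
final tree: (((D:5/2,V:5/2):13/4,T:23/4):61/12,(G:1,Y:1):59/6)
total length: 371/12

DV,T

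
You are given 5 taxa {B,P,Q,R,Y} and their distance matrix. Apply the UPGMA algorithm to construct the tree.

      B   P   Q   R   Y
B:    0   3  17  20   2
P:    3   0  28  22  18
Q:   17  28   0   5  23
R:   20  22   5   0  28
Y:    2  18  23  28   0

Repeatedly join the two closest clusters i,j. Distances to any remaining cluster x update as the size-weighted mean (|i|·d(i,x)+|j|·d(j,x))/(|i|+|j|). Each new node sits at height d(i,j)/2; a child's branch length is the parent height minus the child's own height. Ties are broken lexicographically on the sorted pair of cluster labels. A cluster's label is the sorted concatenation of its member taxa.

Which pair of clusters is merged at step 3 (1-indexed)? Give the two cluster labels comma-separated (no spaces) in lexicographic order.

iteration 1: select B,Y (d=2); attach at lengths (1, 1); label the merged cluster BY
  updated: d(BY,P)=21/2, d(BY,Q)=20, d(BY,R)=24
iteration 2: select Q,R (d=5); attach at lengths (5/2, 5/2); label the merged cluster QR
  updated: d(BY,QR)=22, d(P,QR)=25
iteration 3: select BY,P (d=21/2); attach at lengths (17/4, 21/4); label the merged cluster BPY
  updated: d(BPY,QR)=23
iteration 4: select BPY,QR (d=23); attach at lengths (25/4, 9); label the merged cluster BPQRY
final tree: (((B:1,Y:1):17/4,P:21/4):25/4,(Q:5/2,R:5/2):9)
total length: 127/4

BY,P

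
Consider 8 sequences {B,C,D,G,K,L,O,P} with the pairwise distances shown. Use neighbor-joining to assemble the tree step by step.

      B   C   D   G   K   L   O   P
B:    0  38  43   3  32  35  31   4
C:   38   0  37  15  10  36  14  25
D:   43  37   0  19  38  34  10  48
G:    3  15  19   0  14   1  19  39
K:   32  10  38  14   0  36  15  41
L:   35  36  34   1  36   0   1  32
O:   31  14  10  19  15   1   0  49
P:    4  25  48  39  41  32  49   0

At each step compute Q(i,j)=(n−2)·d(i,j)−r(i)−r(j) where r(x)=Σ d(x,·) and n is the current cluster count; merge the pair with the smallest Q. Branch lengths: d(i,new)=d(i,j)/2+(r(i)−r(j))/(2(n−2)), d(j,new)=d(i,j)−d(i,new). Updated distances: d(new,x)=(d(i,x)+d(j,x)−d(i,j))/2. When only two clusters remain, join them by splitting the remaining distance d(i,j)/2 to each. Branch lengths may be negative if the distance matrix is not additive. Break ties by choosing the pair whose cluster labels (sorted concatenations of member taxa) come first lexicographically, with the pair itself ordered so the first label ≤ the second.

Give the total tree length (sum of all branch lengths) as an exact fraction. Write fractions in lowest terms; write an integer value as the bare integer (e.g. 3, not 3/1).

2205/32

1. join B+P (d=4, Q=-400) ⇒ BP; edges |B|=-7/3, |P|=19/3
  updated: d(BP,C)=59/2, d(BP,D)=87/2, d(BP,G)=19, d(BP,K)=69/2, d(BP,L)=63/2, d(BP,O)=38
2. join C+K (d=10, Q=-239) ⇒ CK; edges |C|=22/5, |K|=28/5
  updated: d(BP,CK)=27, d(CK,D)=65/2, d(CK,G)=19/2, d(CK,L)=31, d(CK,O)=19/2
3. join D+O (d=10, Q=-353/2) ⇒ DO; edges |D|=203/16, |O|=-43/16
  updated: d(BP,DO)=143/4, d(CK,DO)=16, d(DO,G)=14, d(DO,L)=25/2
4. join DO+L (d=25/2, Q=-467/4) ⇒ DLO; edges |DO|=53/8, |L|=47/8
  updated: d(BP,DLO)=219/8, d(CK,DLO)=69/4, d(DLO,G)=5/4
5. join BP+CK (d=27, Q=-585/8) ⇒ BCKP; edges |BP|=589/32, |CK|=275/32
  updated: d(BCKP,DLO)=141/16, d(BCKP,G)=3/4
6. join BCKP+DLO (d=141/16, Q=-173/16) ⇒ BCDKLOP; edges |BCKP|=133/32, |DLO|=149/32
  updated: d(BCDKLOP,G)=-109/32
7. join BCDKLOP+G (d=-109/32) ⇒ BCDGKLOP; edges |BCDKLOP|=-109/64, |G|=-109/64
final tree: ((((B:-7/3,P:19/3):589/32,(C:22/5,K:28/5):275/32):133/32,((D:203/16,O:-43/16):53/8,L:47/8):149/32):-109/64,G:-109/64)
total length: 2205/32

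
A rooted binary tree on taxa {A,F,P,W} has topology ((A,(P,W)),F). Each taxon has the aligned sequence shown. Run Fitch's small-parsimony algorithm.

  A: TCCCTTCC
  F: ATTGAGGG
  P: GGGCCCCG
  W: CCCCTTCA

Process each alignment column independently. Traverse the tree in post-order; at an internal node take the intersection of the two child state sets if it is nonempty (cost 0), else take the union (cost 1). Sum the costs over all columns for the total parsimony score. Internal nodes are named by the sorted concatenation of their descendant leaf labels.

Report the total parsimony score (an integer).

[col 0] PW: children P:{G}, W:{C} ∪→ {C,G}; cost 1
[col 0] APW: children A:{T}, PW:{C,G} ∪→ {C,G,T}; cost 1
[col 0] AFPW: children APW:{C,G,T}, F:{A} ∪→ {A,C,G,T}; cost 1
[col 1] PW: children P:{G}, W:{C} ∪→ {C,G}; cost 1
[col 1] APW: children A:{C}, PW:{C,G} ∩→ {C}; cost 0
[col 1] AFPW: children APW:{C}, F:{T} ∪→ {C,T}; cost 1
[col 2] PW: children P:{G}, W:{C} ∪→ {C,G}; cost 1
[col 2] APW: children A:{C}, PW:{C,G} ∩→ {C}; cost 0
[col 2] AFPW: children APW:{C}, F:{T} ∪→ {C,T}; cost 1
[col 3] PW: children P:{C}, W:{C} ∩→ {C}; cost 0
[col 3] APW: children A:{C}, PW:{C} ∩→ {C}; cost 0
[col 3] AFPW: children APW:{C}, F:{G} ∪→ {C,G}; cost 1
[col 4] PW: children P:{C}, W:{T} ∪→ {C,T}; cost 1
[col 4] APW: children A:{T}, PW:{C,T} ∩→ {T}; cost 0
[col 4] AFPW: children APW:{T}, F:{A} ∪→ {A,T}; cost 1
[col 5] PW: children P:{C}, W:{T} ∪→ {C,T}; cost 1
[col 5] APW: children A:{T}, PW:{C,T} ∩→ {T}; cost 0
[col 5] AFPW: children APW:{T}, F:{G} ∪→ {G,T}; cost 1
[col 6] PW: children P:{C}, W:{C} ∩→ {C}; cost 0
[col 6] APW: children A:{C}, PW:{C} ∩→ {C}; cost 0
[col 6] AFPW: children APW:{C}, F:{G} ∪→ {C,G}; cost 1
[col 7] PW: children P:{G}, W:{A} ∪→ {A,G}; cost 1
[col 7] APW: children A:{C}, PW:{A,G} ∪→ {A,C,G}; cost 1
[col 7] AFPW: children APW:{A,C,G}, F:{G} ∩→ {G}; cost 0
per-site changes: [3, 2, 2, 1, 2, 2, 1, 2]; total = 15

15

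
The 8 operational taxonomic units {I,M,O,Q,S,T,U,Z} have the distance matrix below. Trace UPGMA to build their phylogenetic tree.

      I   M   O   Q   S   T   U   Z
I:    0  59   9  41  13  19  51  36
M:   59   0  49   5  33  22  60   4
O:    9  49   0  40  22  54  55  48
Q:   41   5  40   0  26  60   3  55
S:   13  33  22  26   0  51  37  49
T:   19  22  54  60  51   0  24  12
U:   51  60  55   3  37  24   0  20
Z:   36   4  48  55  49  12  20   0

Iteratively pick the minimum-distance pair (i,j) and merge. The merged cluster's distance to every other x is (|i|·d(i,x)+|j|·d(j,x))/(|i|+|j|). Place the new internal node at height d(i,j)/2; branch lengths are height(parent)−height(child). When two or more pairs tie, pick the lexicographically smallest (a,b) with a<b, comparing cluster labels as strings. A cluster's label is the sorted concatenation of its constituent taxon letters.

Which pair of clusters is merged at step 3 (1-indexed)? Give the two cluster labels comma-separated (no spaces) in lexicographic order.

I,O

iteration 1: select Q,U (d=3); attach at lengths (3/2, 3/2); label the merged cluster QU
  updated: d(I,QU)=46, d(M,QU)=65/2, d(O,QU)=95/2, d(QU,S)=63/2, d(QU,T)=42, d(QU,Z)=75/2
iteration 2: select M,Z (d=4); attach at lengths (2, 2); label the merged cluster MZ
  updated: d(I,MZ)=95/2, d(MZ,O)=97/2, d(MZ,QU)=35, d(MZ,S)=41, d(MZ,T)=17
iteration 3: select I,O (d=9); attach at lengths (9/2, 9/2); label the merged cluster IO
  updated: d(IO,MZ)=48, d(IO,QU)=187/4, d(IO,S)=35/2, d(IO,T)=73/2
iteration 4: select MZ,T (d=17); attach at lengths (13/2, 17/2); label the merged cluster MTZ
  updated: d(IO,MTZ)=265/6, d(MTZ,QU)=112/3, d(MTZ,S)=133/3
iteration 5: select IO,S (d=35/2); attach at lengths (17/4, 35/4); label the merged cluster IOS
  updated: d(IOS,MTZ)=398/9, d(IOS,QU)=125/3
iteration 6: select MTZ,QU (d=112/3); attach at lengths (61/6, 103/6); label the merged cluster MQTUZ
  updated: d(IOS,MQTUZ)=216/5
iteration 7: select IOS,MQTUZ (d=216/5); attach at lengths (257/20, 44/15); label the merged cluster IMOQSTUZ
final tree: (((I:9/2,O:9/2):17/4,S:35/4):257/20,(((M:2,Z:2):13/2,T:17/2):61/6,(Q:3/2,U:3/2):103/6):44/15)
total length: 5227/60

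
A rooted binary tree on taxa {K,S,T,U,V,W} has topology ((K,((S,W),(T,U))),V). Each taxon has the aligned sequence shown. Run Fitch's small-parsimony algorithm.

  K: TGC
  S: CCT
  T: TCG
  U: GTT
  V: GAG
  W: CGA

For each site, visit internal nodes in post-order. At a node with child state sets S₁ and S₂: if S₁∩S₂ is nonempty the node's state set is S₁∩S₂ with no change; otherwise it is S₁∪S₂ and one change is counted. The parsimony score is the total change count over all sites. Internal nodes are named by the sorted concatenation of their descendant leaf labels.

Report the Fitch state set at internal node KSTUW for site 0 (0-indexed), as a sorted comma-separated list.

site 0, node SW: S={C} ∩ W={C} → {C} (+0)
site 0, node TU: T={T} ∪ U={G} → {G,T} (+1)
site 0, node STUW: SW={C} ∪ TU={G,T} → {C,G,T} (+1)
site 0, node KSTUW: K={T} ∩ STUW={C,G,T} → {T} (+0)
site 0, node KSTUVW: KSTUW={T} ∪ V={G} → {G,T} (+1)
site 1, node SW: S={C} ∪ W={G} → {C,G} (+1)
site 1, node TU: T={C} ∪ U={T} → {C,T} (+1)
site 1, node STUW: SW={C,G} ∩ TU={C,T} → {C} (+0)
site 1, node KSTUW: K={G} ∪ STUW={C} → {C,G} (+1)
site 1, node KSTUVW: KSTUW={C,G} ∪ V={A} → {A,C,G} (+1)
site 2, node SW: S={T} ∪ W={A} → {A,T} (+1)
site 2, node TU: T={G} ∪ U={T} → {G,T} (+1)
site 2, node STUW: SW={A,T} ∩ TU={G,T} → {T} (+0)
site 2, node KSTUW: K={C} ∪ STUW={T} → {C,T} (+1)
site 2, node KSTUVW: KSTUW={C,T} ∪ V={G} → {C,G,T} (+1)
per-site changes: [3, 4, 4]; total = 11

T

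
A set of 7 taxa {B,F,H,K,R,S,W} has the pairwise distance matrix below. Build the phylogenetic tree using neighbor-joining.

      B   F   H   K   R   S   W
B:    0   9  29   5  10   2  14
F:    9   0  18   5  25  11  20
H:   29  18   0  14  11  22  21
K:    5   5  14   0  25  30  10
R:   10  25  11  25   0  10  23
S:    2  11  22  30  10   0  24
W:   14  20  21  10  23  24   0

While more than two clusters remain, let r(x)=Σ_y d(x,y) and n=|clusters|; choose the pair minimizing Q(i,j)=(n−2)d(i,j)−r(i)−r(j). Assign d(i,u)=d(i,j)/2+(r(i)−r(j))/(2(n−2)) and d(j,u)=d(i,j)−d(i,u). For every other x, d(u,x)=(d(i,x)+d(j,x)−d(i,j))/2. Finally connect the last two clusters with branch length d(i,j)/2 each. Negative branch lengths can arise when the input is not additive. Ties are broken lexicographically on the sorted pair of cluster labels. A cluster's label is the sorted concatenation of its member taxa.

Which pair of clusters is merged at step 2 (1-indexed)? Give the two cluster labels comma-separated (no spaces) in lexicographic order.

iteration 1: select H,R (d=11, Q=-164); attach at lengths (33/5, 22/5); label the merged cluster HR
  updated: d(B,HR)=14, d(F,HR)=16, d(HR,K)=14, d(HR,S)=21/2, d(HR,W)=33/2
iteration 2: select B,S (d=2, Q=-227/2); attach at lengths (-51/16, 83/16); label the merged cluster BS
  updated: d(BS,F)=9, d(BS,HR)=45/4, d(BS,K)=33/2, d(BS,W)=18
iteration 3: select F,K (d=5, Q=-161/2); attach at lengths (13/4, 7/4); label the merged cluster FK
  updated: d(BS,FK)=41/4, d(FK,HR)=25/2, d(FK,W)=25/2
iteration 4: select BS,HR (d=45/4, Q=-229/4); attach at lengths (87/16, 93/16); label the merged cluster BHRS
  updated: d(BHRS,FK)=23/4, d(BHRS,W)=93/8
iteration 5: select BHRS,FK (d=23/4, Q=-239/8); attach at lengths (39/16, 53/16); label the merged cluster BFHKRS
  updated: d(BFHKRS,W)=147/16
iteration 6: select BFHKRS,W (d=147/16); attach at lengths (147/32, 147/32); label the merged cluster BFHKRSW
final tree: ((((B:-51/16,S:83/16):87/16,(H:33/5,R:22/5):93/16):39/16,(F:13/4,K:7/4):53/16):147/32,W:147/32)
total length: 707/16

B,S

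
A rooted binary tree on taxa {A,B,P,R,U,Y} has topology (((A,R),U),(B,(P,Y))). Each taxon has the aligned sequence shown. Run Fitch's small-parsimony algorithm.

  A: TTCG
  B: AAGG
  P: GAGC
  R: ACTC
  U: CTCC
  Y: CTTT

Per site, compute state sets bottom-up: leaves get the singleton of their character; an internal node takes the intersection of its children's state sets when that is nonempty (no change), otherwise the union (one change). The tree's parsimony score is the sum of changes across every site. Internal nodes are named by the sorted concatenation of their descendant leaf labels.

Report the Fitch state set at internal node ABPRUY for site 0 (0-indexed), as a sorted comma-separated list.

site 0, node AR: A={T} ∪ R={A} → {A,T} (+1)
site 0, node ARU: AR={A,T} ∪ U={C} → {A,C,T} (+1)
site 0, node PY: P={G} ∪ Y={C} → {C,G} (+1)
site 0, node BPY: B={A} ∪ PY={C,G} → {A,C,G} (+1)
site 0, node ABPRUY: ARU={A,C,T} ∩ BPY={A,C,G} → {A,C} (+0)
site 1, node AR: A={T} ∪ R={C} → {C,T} (+1)
site 1, node ARU: AR={C,T} ∩ U={T} → {T} (+0)
site 1, node PY: P={A} ∪ Y={T} → {A,T} (+1)
site 1, node BPY: B={A} ∩ PY={A,T} → {A} (+0)
site 1, node ABPRUY: ARU={T} ∪ BPY={A} → {A,T} (+1)
site 2, node AR: A={C} ∪ R={T} → {C,T} (+1)
site 2, node ARU: AR={C,T} ∩ U={C} → {C} (+0)
site 2, node PY: P={G} ∪ Y={T} → {G,T} (+1)
site 2, node BPY: B={G} ∩ PY={G,T} → {G} (+0)
site 2, node ABPRUY: ARU={C} ∪ BPY={G} → {C,G} (+1)
site 3, node AR: A={G} ∪ R={C} → {C,G} (+1)
site 3, node ARU: AR={C,G} ∩ U={C} → {C} (+0)
site 3, node PY: P={C} ∪ Y={T} → {C,T} (+1)
site 3, node BPY: B={G} ∪ PY={C,T} → {C,G,T} (+1)
site 3, node ABPRUY: ARU={C} ∩ BPY={C,G,T} → {C} (+0)
per-site changes: [4, 3, 3, 3]; total = 13

A,C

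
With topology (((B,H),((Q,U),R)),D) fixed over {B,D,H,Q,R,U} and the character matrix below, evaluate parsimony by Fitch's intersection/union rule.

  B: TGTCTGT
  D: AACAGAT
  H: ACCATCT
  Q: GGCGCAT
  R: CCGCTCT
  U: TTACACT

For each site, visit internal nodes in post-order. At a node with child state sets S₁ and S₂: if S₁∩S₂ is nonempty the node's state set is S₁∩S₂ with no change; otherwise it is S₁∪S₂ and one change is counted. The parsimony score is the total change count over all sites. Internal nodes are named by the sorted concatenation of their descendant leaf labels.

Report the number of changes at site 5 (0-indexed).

3

BH@0: {T} ∪ {A} = {A,T} (union, +1)
QU@0: {G} ∪ {T} = {G,T} (union, +1)
QRU@0: {G,T} ∪ {C} = {C,G,T} (union, +1)
BHQRU@0: {A,T} ∩ {C,G,T} = {T} (intersection, +0)
BDHQRU@0: {T} ∪ {A} = {A,T} (union, +1)
BH@1: {G} ∪ {C} = {C,G} (union, +1)
QU@1: {G} ∪ {T} = {G,T} (union, +1)
QRU@1: {G,T} ∪ {C} = {C,G,T} (union, +1)
BHQRU@1: {C,G} ∩ {C,G,T} = {C,G} (intersection, +0)
BDHQRU@1: {C,G} ∪ {A} = {A,C,G} (union, +1)
BH@2: {T} ∪ {C} = {C,T} (union, +1)
QU@2: {C} ∪ {A} = {A,C} (union, +1)
QRU@2: {A,C} ∪ {G} = {A,C,G} (union, +1)
BHQRU@2: {C,T} ∩ {A,C,G} = {C} (intersection, +0)
BDHQRU@2: {C} ∩ {C} = {C} (intersection, +0)
BH@3: {C} ∪ {A} = {A,C} (union, +1)
QU@3: {G} ∪ {C} = {C,G} (union, +1)
QRU@3: {C,G} ∩ {C} = {C} (intersection, +0)
BHQRU@3: {A,C} ∩ {C} = {C} (intersection, +0)
BDHQRU@3: {C} ∪ {A} = {A,C} (union, +1)
BH@4: {T} ∩ {T} = {T} (intersection, +0)
QU@4: {C} ∪ {A} = {A,C} (union, +1)
QRU@4: {A,C} ∪ {T} = {A,C,T} (union, +1)
BHQRU@4: {T} ∩ {A,C,T} = {T} (intersection, +0)
BDHQRU@4: {T} ∪ {G} = {G,T} (union, +1)
BH@5: {G} ∪ {C} = {C,G} (union, +1)
QU@5: {A} ∪ {C} = {A,C} (union, +1)
QRU@5: {A,C} ∩ {C} = {C} (intersection, +0)
BHQRU@5: {C,G} ∩ {C} = {C} (intersection, +0)
BDHQRU@5: {C} ∪ {A} = {A,C} (union, +1)
BH@6: {T} ∩ {T} = {T} (intersection, +0)
QU@6: {T} ∩ {T} = {T} (intersection, +0)
QRU@6: {T} ∩ {T} = {T} (intersection, +0)
BHQRU@6: {T} ∩ {T} = {T} (intersection, +0)
BDHQRU@6: {T} ∩ {T} = {T} (intersection, +0)
per-site changes: [4, 4, 3, 3, 3, 3, 0]; total = 20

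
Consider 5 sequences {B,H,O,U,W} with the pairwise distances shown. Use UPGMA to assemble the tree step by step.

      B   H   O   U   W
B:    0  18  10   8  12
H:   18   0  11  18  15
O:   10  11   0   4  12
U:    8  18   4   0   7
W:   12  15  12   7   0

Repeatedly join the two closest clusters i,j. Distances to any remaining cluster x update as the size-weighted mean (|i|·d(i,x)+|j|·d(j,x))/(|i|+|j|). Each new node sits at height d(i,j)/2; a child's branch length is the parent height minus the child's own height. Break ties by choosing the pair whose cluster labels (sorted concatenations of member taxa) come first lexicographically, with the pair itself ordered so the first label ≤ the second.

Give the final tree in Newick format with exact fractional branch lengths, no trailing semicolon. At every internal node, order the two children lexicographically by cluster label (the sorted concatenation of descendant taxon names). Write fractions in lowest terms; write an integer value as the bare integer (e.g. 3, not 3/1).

(((B:9/2,(O:2,U:2):5/2):2/3,W:31/6):31/12,H:31/4)

step 1: merge (O,U) at d=4; branch lengths O→2, U→2; new cluster OU
  updated: d(B,OU)=9, d(H,OU)=29/2, d(OU,W)=19/2
step 2: merge (B,OU) at d=9; branch lengths B→9/2, OU→5/2; new cluster BOU
  updated: d(BOU,H)=47/3, d(BOU,W)=31/3
step 3: merge (BOU,W) at d=31/3; branch lengths BOU→2/3, W→31/6; new cluster BOUW
  updated: d(BOUW,H)=31/2
step 4: merge (BOUW,H) at d=31/2; branch lengths BOUW→31/12, H→31/4; new cluster BHOUW
final tree: (((B:9/2,(O:2,U:2):5/2):2/3,W:31/6):31/12,H:31/4)
total length: 163/6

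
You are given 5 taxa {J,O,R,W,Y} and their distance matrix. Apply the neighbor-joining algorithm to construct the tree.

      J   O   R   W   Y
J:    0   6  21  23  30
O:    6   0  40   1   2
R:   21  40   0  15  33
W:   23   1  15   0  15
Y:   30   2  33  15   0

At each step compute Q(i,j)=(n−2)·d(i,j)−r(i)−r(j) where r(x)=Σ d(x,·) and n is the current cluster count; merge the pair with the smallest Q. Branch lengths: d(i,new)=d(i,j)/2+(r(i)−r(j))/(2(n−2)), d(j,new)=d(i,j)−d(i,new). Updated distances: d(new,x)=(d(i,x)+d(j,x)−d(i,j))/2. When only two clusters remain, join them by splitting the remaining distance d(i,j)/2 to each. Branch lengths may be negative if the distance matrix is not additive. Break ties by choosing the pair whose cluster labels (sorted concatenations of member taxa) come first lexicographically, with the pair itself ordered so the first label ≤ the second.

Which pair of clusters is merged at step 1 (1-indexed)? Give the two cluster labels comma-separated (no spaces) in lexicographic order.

J,R

iteration 1: select J,R (d=21, Q=-126); attach at lengths (17/3, 46/3); label the merged cluster JR
  updated: d(JR,O)=25/2, d(JR,W)=17/2, d(JR,Y)=21
iteration 2: select JR,W (d=17/2, Q=-99/2); attach at lengths (69/8, -1/8); label the merged cluster JRW
  updated: d(JRW,O)=5/2, d(JRW,Y)=55/4
iteration 3: select JRW,O (d=5/2, Q=-73/4); attach at lengths (57/8, -37/8); label the merged cluster JORW
  updated: d(JORW,Y)=53/8
iteration 4: select JORW,Y (d=53/8); attach at lengths (53/16, 53/16); label the merged cluster JORWY
final tree: ((((J:17/3,R:46/3):69/8,W:-1/8):57/8,O:-37/8):53/16,Y:53/16)
total length: 309/8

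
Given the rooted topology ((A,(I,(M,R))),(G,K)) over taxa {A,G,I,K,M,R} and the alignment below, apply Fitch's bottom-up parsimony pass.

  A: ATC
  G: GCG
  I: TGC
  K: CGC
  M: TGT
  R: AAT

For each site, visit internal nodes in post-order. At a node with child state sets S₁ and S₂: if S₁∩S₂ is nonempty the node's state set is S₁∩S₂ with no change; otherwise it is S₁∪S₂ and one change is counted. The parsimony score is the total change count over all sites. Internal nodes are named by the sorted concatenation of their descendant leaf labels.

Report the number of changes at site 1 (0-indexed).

[col 0] MR: children M:{T}, R:{A} ∪→ {A,T}; cost 1
[col 0] IMR: children I:{T}, MR:{A,T} ∩→ {T}; cost 0
[col 0] AIMR: children A:{A}, IMR:{T} ∪→ {A,T}; cost 1
[col 0] GK: children G:{G}, K:{C} ∪→ {C,G}; cost 1
[col 0] AGIKMR: children AIMR:{A,T}, GK:{C,G} ∪→ {A,C,G,T}; cost 1
[col 1] MR: children M:{G}, R:{A} ∪→ {A,G}; cost 1
[col 1] IMR: children I:{G}, MR:{A,G} ∩→ {G}; cost 0
[col 1] AIMR: children A:{T}, IMR:{G} ∪→ {G,T}; cost 1
[col 1] GK: children G:{C}, K:{G} ∪→ {C,G}; cost 1
[col 1] AGIKMR: children AIMR:{G,T}, GK:{C,G} ∩→ {G}; cost 0
[col 2] MR: children M:{T}, R:{T} ∩→ {T}; cost 0
[col 2] IMR: children I:{C}, MR:{T} ∪→ {C,T}; cost 1
[col 2] AIMR: children A:{C}, IMR:{C,T} ∩→ {C}; cost 0
[col 2] GK: children G:{G}, K:{C} ∪→ {C,G}; cost 1
[col 2] AGIKMR: children AIMR:{C}, GK:{C,G} ∩→ {C}; cost 0
per-site changes: [4, 3, 2]; total = 9

3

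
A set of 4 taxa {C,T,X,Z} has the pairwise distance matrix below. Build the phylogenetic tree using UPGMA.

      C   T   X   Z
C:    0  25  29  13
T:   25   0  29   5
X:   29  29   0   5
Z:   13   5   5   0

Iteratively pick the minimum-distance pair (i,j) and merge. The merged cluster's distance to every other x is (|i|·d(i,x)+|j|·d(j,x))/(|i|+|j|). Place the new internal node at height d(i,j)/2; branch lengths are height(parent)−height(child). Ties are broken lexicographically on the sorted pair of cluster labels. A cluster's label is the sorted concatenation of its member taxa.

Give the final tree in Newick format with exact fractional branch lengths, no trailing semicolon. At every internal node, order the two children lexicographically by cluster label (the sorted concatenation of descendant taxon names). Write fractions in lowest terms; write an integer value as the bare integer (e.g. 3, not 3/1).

(C:67/6,((T:5/2,Z:5/2):6,X:17/2):8/3)

iteration 1: select T,Z (d=5); attach at lengths (5/2, 5/2); label the merged cluster TZ
  updated: d(C,TZ)=19, d(TZ,X)=17
iteration 2: select TZ,X (d=17); attach at lengths (6, 17/2); label the merged cluster TXZ
  updated: d(C,TXZ)=67/3
iteration 3: select C,TXZ (d=67/3); attach at lengths (67/6, 8/3); label the merged cluster CTXZ
final tree: (C:67/6,((T:5/2,Z:5/2):6,X:17/2):8/3)
total length: 100/3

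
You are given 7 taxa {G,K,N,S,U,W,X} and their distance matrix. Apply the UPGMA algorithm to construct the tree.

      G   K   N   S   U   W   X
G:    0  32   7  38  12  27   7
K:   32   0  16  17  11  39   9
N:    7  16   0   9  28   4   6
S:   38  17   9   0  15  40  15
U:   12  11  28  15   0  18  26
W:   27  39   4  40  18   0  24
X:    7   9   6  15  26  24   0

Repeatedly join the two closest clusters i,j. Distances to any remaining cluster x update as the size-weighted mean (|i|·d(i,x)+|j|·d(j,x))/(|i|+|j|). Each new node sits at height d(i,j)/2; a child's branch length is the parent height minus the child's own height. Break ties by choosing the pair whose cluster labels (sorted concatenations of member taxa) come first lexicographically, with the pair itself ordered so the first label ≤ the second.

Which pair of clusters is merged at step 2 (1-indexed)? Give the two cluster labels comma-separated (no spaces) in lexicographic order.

G,X

1. join N+W (d=4) ⇒ NW; edges |N|=2, |W|=2
  updated: d(G,NW)=17, d(K,NW)=55/2, d(NW,S)=49/2, d(NW,U)=23, d(NW,X)=15
2. join G+X (d=7) ⇒ GX; edges |G|=7/2, |X|=7/2
  updated: d(GX,K)=41/2, d(GX,NW)=16, d(GX,S)=53/2, d(GX,U)=19
3. join K+U (d=11) ⇒ KU; edges |K|=11/2, |U|=11/2
  updated: d(GX,KU)=79/4, d(KU,NW)=101/4, d(KU,S)=16
4. join GX+NW (d=16) ⇒ GNWX; edges |GX|=9/2, |NW|=6
  updated: d(GNWX,KU)=45/2, d(GNWX,S)=51/2
5. join KU+S (d=16) ⇒ KSU; edges |KU|=5/2, |S|=8
  updated: d(GNWX,KSU)=47/2
6. join GNWX+KSU (d=47/2) ⇒ GKNSUWX; edges |GNWX|=15/4, |KSU|=15/4
final tree: (((G:7/2,X:7/2):9/2,(N:2,W:2):6):15/4,((K:11/2,U:11/2):5/2,S:8):15/4)
total length: 101/2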